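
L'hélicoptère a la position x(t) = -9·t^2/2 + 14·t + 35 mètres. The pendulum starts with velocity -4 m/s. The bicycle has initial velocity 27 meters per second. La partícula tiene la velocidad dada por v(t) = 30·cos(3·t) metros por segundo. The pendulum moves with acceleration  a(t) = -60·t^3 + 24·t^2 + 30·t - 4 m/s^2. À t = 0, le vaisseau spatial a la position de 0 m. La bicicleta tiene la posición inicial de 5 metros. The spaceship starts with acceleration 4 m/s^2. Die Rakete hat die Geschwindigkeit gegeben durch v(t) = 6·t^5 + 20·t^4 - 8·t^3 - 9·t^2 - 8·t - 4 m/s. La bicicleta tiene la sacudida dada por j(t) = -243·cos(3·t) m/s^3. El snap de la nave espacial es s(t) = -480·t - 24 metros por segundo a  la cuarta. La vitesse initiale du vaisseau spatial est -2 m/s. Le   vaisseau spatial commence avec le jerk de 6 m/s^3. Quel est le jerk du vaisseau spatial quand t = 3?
Pour résoudre ceci, nous devons prendre 1 primitive de notre équation du snap s(t) = -480·t - 24. La primitive du snap est le jerk. En utilisant j(0) = 6, nous obtenons j(t) = -240·t^2 - 24·t + 6. De l'équation du jerk j(t) = -240·t^2 - 24·t + 6, nous substituons t = 3 pour obtenir j = -2226.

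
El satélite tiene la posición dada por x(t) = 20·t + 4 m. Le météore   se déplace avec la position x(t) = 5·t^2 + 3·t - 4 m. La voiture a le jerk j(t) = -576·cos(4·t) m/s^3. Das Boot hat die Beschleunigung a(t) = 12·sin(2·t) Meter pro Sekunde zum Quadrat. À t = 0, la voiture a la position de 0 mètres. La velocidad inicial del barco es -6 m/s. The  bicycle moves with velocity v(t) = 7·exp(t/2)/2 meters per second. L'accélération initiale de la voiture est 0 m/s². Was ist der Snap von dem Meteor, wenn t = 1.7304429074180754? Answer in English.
We must differentiate our position equation x(t) = 5·t^2 + 3·t - 4 4 times. Differentiating position, we get velocity: v(t) = 10·t + 3. The derivative of velocity gives acceleration: a(t) = 10. Differentiating acceleration, we get jerk: j(t) = 0. Taking d/dt of j(t), we find s(t) = 0. From the given snap equation s(t) = 0, we substitute t = 1.7304429074180754 to get s = 0.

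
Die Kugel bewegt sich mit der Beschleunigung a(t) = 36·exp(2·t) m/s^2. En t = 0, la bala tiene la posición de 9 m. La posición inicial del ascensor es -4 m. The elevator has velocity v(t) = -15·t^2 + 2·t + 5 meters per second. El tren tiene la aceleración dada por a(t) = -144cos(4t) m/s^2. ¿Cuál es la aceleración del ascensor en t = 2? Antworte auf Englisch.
To solve this, we need to take 1 derivative of our velocity equation v(t) = -15·t^2 + 2·t + 5. Differentiating velocity, we get acceleration: a(t) = 2 - 30·t. Using a(t) = 2 - 30·t and substituting t = 2, we find a = -58.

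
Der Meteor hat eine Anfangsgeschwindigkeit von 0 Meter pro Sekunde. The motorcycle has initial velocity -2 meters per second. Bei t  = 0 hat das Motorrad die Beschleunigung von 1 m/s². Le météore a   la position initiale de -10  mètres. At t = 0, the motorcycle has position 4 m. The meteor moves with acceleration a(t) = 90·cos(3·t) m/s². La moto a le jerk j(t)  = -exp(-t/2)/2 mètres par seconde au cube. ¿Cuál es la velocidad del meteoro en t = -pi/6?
Debemos encontrar la antiderivada de nuestra ecuación de la aceleración a(t) = 90·cos(3·t) 1 vez. Integrando la aceleración y usando la condición inicial v(0) = 0, obtenemos v(t) = 30·sin(3·t). Usando v(t) = 30·sin(3·t) y sustituyendo t = -pi/6, encontramos v = -30.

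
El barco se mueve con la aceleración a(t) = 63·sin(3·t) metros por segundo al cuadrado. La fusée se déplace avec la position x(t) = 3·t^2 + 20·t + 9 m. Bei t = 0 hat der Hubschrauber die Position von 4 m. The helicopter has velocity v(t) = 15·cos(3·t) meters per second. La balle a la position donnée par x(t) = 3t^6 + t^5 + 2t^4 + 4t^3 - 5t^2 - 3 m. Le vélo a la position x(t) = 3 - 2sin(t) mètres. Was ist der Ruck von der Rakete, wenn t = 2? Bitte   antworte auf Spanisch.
Para resolver esto, necesitamos tomar 3 derivadas de nuestra ecuación de la posición x(t) = 3·t^2 + 20·t + 9. Tomando d/dt de x(t), encontramos v(t) = 6·t + 20. Derivando la velocidad, obtenemos la aceleración: a(t) = 6. Derivando la aceleración, obtenemos la sacudida: j(t) = 0. Tenemos la sacudida j(t) = 0. Sustituyendo t = 2: j(2) = 0.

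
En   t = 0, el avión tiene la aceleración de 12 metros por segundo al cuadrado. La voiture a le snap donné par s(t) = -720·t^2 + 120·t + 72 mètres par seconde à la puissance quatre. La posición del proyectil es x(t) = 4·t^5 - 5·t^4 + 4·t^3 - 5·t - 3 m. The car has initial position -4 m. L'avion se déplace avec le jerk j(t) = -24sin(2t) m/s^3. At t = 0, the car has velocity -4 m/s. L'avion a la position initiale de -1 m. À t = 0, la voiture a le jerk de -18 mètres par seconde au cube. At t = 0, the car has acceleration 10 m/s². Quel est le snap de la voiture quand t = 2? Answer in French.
De l'équation du snap s(t) = -720·t^2 + 120·t + 72, nous substituons t = 2 pour obtenir s = -2568.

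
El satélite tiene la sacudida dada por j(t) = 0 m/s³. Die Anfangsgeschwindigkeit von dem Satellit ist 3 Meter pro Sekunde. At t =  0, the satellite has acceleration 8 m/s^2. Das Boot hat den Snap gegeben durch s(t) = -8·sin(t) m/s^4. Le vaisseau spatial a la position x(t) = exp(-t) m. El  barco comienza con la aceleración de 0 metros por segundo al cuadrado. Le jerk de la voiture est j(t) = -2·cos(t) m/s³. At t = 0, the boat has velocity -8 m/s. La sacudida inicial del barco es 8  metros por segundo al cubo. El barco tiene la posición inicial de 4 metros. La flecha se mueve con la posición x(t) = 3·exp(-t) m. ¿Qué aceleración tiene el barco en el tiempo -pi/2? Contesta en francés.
Nous devons trouver la primitive de notre équation du snap s(t) = -8·sin(t) 2 fois. En prenant ∫s(t)dt et en appliquant j(0) = 8, nous trouvons j(t) = 8·cos(t). L'intégrale du jerk est l'accélération. En utilisant a(0) = 0, nous obtenons a(t) = 8·sin(t). Nous avons l'accélération a(t) = 8·sin(t). En substituant t = -pi/2: a(-pi/2) = -8.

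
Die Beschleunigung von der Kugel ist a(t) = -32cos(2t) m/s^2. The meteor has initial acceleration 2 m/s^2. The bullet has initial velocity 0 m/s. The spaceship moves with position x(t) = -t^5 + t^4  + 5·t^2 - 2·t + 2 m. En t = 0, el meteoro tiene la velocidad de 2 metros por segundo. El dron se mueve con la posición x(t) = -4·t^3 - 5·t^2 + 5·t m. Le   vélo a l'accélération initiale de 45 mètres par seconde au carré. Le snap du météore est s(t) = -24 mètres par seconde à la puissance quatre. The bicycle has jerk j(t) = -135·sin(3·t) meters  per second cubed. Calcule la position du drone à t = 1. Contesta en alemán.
Mit x(t) = -4·t^3 - 5·t^2 + 5·t und Einsetzen von t = 1, finden wir x = -4.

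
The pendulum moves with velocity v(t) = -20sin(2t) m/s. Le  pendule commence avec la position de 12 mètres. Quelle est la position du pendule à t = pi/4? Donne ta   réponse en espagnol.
Debemos encontrar la integral de nuestra ecuación de la velocidad v(t) = -20·sin(2·t) 1 vez. La integral de la velocidad es la posición. Usando x(0) = 12, obtenemos x(t) = 10·cos(2·t) + 2. De la ecuación de la posición x(t) = 10·cos(2·t) + 2, sustituimos t = pi/4 para obtener x = 2.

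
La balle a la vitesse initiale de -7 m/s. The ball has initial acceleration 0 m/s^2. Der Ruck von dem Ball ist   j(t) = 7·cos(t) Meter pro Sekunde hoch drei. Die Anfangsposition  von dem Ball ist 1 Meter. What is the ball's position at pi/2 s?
Starting from jerk j(t) = 7·cos(t), we take 3 antiderivatives. Taking ∫j(t)dt and applying a(0) = 0, we find a(t) = 7·sin(t). Integrating acceleration and using the initial condition v(0) = -7, we get v(t) = -7·cos(t). Taking ∫v(t)dt and applying x(0) = 1, we find x(t) = 1 - 7·sin(t). From the given position equation x(t) = 1 - 7·sin(t), we substitute t = pi/2 to get x = -6.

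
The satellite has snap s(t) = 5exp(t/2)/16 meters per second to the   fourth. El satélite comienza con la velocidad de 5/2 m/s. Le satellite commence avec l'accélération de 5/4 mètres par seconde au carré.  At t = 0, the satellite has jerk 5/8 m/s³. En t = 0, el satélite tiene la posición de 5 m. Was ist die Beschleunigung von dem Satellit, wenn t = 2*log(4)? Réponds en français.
Nous devons trouver la primitive de notre équation du snap s(t) = 5·exp(t/2)/16 2 fois. En prenant ∫s(t)dt et en appliquant j(0) = 5/8, nous trouvons j(t) = 5·exp(t/2)/8. La primitive du jerk, avec a(0) = 5/4, donne l'accélération: a(t) = 5·exp(t/2)/4. En utilisant a(t) = 5·exp(t/2)/4 et en substituant t = 2*log(4), nous trouvons a = 5.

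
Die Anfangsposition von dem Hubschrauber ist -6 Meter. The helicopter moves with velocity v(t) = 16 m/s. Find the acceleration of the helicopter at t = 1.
We must differentiate our velocity equation v(t) = 16 1 time. Differentiating velocity, we get acceleration: a(t) = 0. Using a(t) = 0 and substituting t = 1, we find a = 0.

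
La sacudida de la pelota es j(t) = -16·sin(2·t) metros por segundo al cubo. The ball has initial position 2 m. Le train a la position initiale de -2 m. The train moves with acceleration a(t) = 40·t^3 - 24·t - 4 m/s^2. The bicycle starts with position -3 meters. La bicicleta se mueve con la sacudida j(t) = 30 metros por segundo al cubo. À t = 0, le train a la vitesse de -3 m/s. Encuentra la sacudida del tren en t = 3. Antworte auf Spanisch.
Partiendo de la aceleración a(t) = 40·t^3 - 24·t - 4, tomamos 1 derivada. La derivada de la aceleración da la sacudida: j(t) = 120·t^2 - 24. Tenemos la sacudida j(t) = 120·t^2 - 24. Sustituyendo t = 3: j(3) = 1056.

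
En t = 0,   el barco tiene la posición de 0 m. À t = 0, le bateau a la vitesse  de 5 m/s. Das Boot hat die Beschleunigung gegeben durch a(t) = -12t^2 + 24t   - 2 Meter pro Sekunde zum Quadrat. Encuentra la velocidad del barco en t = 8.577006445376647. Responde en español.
Para resolver esto, necesitamos tomar 1 integral de nuestra ecuación de la aceleración a(t) = -12·t^2 + 24·t - 2. Integrando la aceleración y usando la condición inicial v(0) = 5, obtenemos v(t) = -4·t^3 + 12·t^2 - 2·t + 5. Tenemos la velocidad v(t) = -4·t^3 + 12·t^2 - 2·t + 5. Sustituyendo t = 8.577006445376647: v(8.577006445376647) = -1653.24481210274.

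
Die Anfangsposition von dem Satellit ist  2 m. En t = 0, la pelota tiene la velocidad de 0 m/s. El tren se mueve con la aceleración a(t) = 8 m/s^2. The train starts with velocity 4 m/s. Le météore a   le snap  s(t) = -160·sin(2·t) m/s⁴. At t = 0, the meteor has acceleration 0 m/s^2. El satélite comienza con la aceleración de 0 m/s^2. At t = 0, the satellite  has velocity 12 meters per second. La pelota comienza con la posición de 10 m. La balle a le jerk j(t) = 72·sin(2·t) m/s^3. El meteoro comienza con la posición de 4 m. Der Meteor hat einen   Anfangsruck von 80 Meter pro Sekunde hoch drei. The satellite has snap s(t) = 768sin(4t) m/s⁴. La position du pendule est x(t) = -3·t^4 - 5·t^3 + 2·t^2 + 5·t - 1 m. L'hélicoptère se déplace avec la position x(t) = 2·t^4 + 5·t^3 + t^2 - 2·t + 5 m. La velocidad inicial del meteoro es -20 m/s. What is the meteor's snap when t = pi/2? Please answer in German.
Wir haben den Snap s(t) = -160·sin(2·t). Durch Einsetzen von t = pi/2: s(pi/2) = 0.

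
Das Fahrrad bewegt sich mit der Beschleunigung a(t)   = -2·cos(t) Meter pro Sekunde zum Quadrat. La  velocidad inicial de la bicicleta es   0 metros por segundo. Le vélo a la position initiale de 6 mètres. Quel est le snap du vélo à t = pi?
En partant de l'accélération a(t) = -2·cos(t), nous prenons 2 dérivées. La dérivée de l'accélération donne le jerk: j(t) = 2·sin(t). En dérivant le jerk, nous obtenons le snap: s(t) = 2·cos(t). En utilisant s(t) = 2·cos(t) et en substituant t = pi, nous trouvons s = -2.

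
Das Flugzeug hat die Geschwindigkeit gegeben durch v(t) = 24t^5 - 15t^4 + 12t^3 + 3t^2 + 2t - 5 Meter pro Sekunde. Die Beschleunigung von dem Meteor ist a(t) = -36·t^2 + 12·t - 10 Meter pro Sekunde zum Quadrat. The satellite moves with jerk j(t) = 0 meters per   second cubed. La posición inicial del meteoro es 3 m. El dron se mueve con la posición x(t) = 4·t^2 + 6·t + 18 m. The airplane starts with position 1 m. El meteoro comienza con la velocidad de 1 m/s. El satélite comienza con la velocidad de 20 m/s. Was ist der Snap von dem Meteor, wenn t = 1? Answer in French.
Nous devons dériver notre équation de l'accélération a(t) = -36·t^2 + 12·t - 10 2 fois. La dérivée de l'accélération donne le jerk: j(t) = 12 - 72·t. En prenant d/dt de j(t), nous trouvons s(t) = -72. Nous avons le snap s(t) = -72. En substituant t = 1: s(1) = -72.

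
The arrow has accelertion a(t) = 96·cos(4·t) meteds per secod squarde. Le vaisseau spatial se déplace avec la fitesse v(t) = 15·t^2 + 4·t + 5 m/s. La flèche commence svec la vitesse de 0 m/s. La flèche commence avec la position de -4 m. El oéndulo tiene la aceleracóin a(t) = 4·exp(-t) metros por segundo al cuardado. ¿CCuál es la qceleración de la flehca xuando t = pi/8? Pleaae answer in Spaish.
Tenemos la aceleración a(t) = 96·cos(4·t). Sustituyendo t = pi/8: a(pi/8) = 0.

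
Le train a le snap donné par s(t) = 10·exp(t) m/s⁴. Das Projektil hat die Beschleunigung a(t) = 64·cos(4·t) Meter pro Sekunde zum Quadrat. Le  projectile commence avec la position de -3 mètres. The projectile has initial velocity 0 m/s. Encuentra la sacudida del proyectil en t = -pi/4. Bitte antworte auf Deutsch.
Ausgehend von der Beschleunigung a(t) = 64·cos(4·t), nehmen wir 1 Ableitung. Mit d/dt von a(t) finden wir j(t) = -256·sin(4·t). Wir haben den Ruck j(t) = -256·sin(4·t). Durch Einsetzen von t = -pi/4: j(-pi/4) = 0.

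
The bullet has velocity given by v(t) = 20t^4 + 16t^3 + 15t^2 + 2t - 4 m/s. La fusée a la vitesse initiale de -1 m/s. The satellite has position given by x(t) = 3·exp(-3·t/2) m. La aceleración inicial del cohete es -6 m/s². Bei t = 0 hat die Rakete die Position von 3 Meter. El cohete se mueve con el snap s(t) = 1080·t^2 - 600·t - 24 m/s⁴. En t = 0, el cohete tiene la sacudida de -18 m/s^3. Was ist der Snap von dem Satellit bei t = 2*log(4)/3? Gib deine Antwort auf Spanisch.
Partiendo de la posición x(t) = 3·exp(-3·t/2), tomamos 4 derivadas. La derivada de la posición da la velocidad: v(t) = -9·exp(-3·t/2)/2. Derivando la velocidad, obtenemos la aceleración: a(t) = 27·exp(-3·t/2)/4. Tomando d/dt de a(t), encontramos j(t) = -81·exp(-3·t/2)/8. Tomando d/dt de j(t), encontramos s(t) = 243·exp(-3·t/2)/16. De la ecuación del snap s(t) = 243·exp(-3·t/2)/16, sustituimos t = 2*log(4)/3 para obtener s = 243/64.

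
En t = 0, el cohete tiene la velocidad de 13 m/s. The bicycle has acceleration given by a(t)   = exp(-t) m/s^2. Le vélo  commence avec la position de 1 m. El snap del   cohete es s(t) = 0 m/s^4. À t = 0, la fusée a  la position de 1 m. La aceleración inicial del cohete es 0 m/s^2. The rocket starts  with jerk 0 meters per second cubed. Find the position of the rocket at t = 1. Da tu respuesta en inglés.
To find the answer, we compute 4 integrals of s(t) = 0. The antiderivative of snap, with j(0) = 0, gives jerk: j(t) = 0. Integrating jerk and using the initial condition a(0) = 0, we get a(t) = 0. Taking ∫a(t)dt and applying v(0) = 13, we find v(t) = 13. The antiderivative of velocity, with x(0) = 1, gives position: x(t) = 13·t + 1. We have position x(t) = 13·t + 1. Substituting t = 1: x(1) = 14.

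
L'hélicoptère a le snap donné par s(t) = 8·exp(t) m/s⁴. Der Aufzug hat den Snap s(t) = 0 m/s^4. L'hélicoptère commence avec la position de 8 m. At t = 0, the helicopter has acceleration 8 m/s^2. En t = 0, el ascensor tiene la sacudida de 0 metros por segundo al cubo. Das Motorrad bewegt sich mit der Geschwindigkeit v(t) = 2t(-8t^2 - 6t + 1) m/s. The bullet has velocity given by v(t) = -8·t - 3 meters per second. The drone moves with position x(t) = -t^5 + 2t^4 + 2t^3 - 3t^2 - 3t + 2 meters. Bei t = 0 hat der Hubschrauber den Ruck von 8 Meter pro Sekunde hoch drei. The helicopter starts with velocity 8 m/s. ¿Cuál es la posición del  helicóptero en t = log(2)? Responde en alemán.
Wir müssen unsere Gleichung für den Snap s(t) = 8·exp(t) 4-mal integrieren. Das Integral von dem Snap ist der Ruck. Mit j(0) = 8 erhalten wir j(t) = 8·exp(t). Mit ∫j(t)dt und Anwendung von a(0) = 8, finden wir a(t) = 8·exp(t). Durch Integration von der Beschleunigung und Verwendung der Anfangsbedingung v(0) = 8, erhalten wir v(t) = 8·exp(t). Durch Integration von der Geschwindigkeit und Verwendung der Anfangsbedingung x(0) = 8, erhalten wir x(t) = 8·exp(t). Wir haben die Position x(t) = 8·exp(t). Durch Einsetzen von t = log(2): x(log(2)) = 16.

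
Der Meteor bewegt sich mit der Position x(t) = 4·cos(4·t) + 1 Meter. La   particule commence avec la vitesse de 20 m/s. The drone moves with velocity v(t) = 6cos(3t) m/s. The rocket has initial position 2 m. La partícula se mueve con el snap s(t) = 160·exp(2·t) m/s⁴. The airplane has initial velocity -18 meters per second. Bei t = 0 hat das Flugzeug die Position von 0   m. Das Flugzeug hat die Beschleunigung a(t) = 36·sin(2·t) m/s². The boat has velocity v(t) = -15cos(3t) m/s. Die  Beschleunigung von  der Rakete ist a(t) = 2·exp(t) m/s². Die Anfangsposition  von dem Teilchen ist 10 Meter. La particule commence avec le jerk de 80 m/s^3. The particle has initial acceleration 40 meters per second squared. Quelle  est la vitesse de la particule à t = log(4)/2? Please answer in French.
Nous devons intégrer notre équation du snap s(t) = 160·exp(2·t) 3 fois. En intégrant le snap et en utilisant la condition initiale j(0) = 80, nous obtenons j(t) = 80·exp(2·t). La primitive du jerk, avec a(0) = 40, donne l'accélération: a(t) = 40·exp(2·t). L'intégrale de l'accélération est la vitesse. En utilisant v(0) = 20, nous obtenons v(t) = 20·exp(2·t). En utilisant v(t) = 20·exp(2·t) et en substituant t = log(4)/2, nous trouvons v = 80.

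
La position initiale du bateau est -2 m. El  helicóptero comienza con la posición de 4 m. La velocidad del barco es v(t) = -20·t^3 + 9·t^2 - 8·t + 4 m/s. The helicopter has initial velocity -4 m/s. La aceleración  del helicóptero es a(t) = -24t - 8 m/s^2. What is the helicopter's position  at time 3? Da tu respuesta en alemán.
Ausgehend von der Beschleunigung a(t) = -24·t - 8, nehmen wir 2 Integrale. Die Stammfunktion von der Beschleunigung ist die Geschwindigkeit. Mit v(0) = -4 erhalten wir v(t) = -12·t^2 - 8·t - 4. Durch Integration von der Geschwindigkeit und Verwendung der Anfangsbedingung x(0) = 4, erhalten wir x(t) = -4·t^3 - 4·t^2 - 4·t + 4. Mit x(t) = -4·t^3 - 4·t^2 - 4·t + 4 und Einsetzen von t = 3, finden wir x = -152.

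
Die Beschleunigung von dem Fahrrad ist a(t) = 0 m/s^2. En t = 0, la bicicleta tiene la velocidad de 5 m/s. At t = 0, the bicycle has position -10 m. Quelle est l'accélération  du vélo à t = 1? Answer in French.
Nous avons l'accélération a(t) = 0. En substituant t = 1: a(1) = 0.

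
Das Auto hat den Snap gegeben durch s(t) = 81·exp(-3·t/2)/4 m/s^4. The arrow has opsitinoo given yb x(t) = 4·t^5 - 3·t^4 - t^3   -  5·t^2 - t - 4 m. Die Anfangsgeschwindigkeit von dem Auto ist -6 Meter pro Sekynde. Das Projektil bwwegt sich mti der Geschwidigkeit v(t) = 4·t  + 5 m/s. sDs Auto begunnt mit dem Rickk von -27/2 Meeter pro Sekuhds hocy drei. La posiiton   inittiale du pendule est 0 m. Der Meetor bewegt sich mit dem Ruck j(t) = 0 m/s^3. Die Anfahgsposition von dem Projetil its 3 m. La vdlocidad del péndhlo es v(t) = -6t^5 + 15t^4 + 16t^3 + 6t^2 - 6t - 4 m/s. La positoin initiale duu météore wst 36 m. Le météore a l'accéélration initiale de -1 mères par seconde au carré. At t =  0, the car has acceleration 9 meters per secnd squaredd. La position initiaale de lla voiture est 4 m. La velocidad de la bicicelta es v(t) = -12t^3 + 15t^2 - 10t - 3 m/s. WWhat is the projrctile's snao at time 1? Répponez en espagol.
Debemos derivar nuestra ecuación de la velocidad v(t) = 4·t + 5 3 veces. Tomando d/dt de v(t), encontramos a(t) = 4. La derivada de la aceleración da la sacudida: j(t) = 0. Derivando la sacudida, obtenemos el snap: s(t) = 0. Usando s(t) = 0 y sustituyendo t = 1, encontramos s = 0.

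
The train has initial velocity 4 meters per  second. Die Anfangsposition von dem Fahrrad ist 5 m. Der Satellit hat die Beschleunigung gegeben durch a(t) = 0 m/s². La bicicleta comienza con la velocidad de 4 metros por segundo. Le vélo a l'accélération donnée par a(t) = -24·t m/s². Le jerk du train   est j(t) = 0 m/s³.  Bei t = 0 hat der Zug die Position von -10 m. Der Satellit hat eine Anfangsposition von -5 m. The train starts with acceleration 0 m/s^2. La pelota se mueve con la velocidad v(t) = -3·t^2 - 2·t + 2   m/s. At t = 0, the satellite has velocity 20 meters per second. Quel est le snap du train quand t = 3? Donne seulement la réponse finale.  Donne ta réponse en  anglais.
At t = 3, s = 0.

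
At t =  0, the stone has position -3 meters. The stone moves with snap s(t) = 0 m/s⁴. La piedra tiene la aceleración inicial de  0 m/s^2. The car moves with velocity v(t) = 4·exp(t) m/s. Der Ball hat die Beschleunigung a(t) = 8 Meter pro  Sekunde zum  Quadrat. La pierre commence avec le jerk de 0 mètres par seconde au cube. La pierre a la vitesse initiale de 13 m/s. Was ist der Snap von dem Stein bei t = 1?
Wir haben den Snap s(t) = 0. Durch Einsetzen von t = 1: s(1) = 0.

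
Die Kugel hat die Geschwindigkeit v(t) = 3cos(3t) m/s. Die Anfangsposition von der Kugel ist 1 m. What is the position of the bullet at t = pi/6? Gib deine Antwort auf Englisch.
We must find the antiderivative of our velocity equation v(t) = 3·cos(3·t) 1 time. The antiderivative of velocity is position. Using x(0) = 1, we get x(t) = sin(3·t) + 1. From the given position equation x(t) = sin(3·t) + 1, we substitute t = pi/6 to get x = 2.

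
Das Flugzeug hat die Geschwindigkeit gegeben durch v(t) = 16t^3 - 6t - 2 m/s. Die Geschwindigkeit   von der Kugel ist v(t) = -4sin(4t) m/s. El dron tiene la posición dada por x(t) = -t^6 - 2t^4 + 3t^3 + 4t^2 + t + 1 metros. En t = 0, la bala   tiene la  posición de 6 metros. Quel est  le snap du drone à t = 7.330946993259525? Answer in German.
Um dies zu lösen, müssen wir 4 Ableitungen unserer Gleichung für die Position x(t) = -t^6 - 2·t^4 + 3·t^3 + 4·t^2 + t + 1 nehmen. Durch Ableiten von der Position erhalten wir die Geschwindigkeit: v(t) = -6·t^5 - 8·t^3 + 9·t^2 + 8·t + 1. Mit d/dt von v(t) finden wir a(t) = -30·t^4 - 24·t^2 + 18·t + 8. Die Ableitung von der Beschleunigung ergibt den Ruck: j(t) = -120·t^3 - 48·t + 18. Durch Ableiten von dem Ruck erhalten wir den Snap: s(t) = -360·t^2 - 48. Aus der Gleichung für den Snap s(t) = -360·t^2 - 48, setzen wir t = 7.330946993259525 ein und erhalten s = -19395.4021744731.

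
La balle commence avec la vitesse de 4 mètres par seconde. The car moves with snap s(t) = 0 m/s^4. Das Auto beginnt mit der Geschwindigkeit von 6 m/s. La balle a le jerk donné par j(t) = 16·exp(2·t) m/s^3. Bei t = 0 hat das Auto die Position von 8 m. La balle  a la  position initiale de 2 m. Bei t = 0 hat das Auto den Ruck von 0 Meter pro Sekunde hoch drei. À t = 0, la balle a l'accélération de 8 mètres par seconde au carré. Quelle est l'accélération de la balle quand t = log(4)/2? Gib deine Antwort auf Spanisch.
Necesitamos integrar nuestra ecuación de la sacudida j(t) = 16·exp(2·t) 1 vez. Integrando la sacudida y usando la condición inicial a(0) = 8, obtenemos a(t) = 8·exp(2·t). De la ecuación de la aceleración a(t) = 8·exp(2·t), sustituimos t = log(4)/2 para obtener a = 32.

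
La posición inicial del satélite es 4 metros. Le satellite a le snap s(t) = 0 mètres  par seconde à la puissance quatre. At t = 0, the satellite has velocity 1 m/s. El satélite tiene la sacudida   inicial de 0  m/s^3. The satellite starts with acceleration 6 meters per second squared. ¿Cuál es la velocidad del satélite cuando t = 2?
Partiendo del snap s(t) = 0, tomamos 3 antiderivadas. La integral del snap es la sacudida. Usando j(0) = 0, obtenemos j(t) = 0. Tomando ∫j(t)dt y aplicando a(0) = 6, encontramos a(t) = 6. La integral de la aceleración es la velocidad. Usando v(0) = 1, obtenemos v(t) = 6·t + 1. Usando v(t) = 6·t + 1 y sustituyendo t = 2, encontramos v = 13.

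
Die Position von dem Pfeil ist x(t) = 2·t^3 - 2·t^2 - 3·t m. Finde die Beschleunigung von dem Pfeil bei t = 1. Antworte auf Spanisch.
Debemos derivar nuestra ecuación de la posición x(t) = 2·t^3 - 2·t^2 - 3·t 2 veces. La derivada de la posición da la velocidad: v(t) = 6·t^2 - 4·t - 3. Derivando la velocidad, obtenemos la aceleración: a(t) = 12·t - 4. Usando a(t) = 12·t - 4 y sustituyendo t = 1, encontramos a = 8.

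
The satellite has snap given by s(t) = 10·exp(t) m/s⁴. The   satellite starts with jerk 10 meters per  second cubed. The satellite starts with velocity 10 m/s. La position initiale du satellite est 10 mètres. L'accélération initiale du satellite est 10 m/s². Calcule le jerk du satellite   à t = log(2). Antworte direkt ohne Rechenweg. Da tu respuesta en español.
En t = log(2), j = 20.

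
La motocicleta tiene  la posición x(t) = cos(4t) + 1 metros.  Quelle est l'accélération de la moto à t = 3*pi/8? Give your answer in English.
To solve this, we need to take 2 derivatives of our position equation x(t) = cos(4·t) + 1. Taking d/dt of x(t), we find v(t) = -4·sin(4·t). Taking d/dt of v(t), we find a(t) = -16·cos(4·t). From the given acceleration equation a(t) = -16·cos(4·t), we substitute t = 3*pi/8 to get a = 0.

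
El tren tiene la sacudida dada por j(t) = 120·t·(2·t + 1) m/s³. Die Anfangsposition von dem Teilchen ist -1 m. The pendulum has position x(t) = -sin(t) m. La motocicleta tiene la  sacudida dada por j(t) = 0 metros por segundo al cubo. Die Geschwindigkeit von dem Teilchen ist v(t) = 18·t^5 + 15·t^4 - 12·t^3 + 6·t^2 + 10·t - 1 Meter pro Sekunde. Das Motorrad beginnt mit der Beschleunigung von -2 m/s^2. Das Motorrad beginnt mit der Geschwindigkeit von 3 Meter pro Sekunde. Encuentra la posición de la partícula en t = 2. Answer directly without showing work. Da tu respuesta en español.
La posición en t = 2 es x = 273.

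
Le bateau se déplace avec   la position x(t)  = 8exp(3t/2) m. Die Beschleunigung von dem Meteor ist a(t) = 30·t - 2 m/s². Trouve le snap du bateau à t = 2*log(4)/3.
Pour résoudre ceci, nous devons prendre 4 dérivées de notre équation de la position x(t) = 8·exp(3·t/2). En dérivant la position, nous obtenons la vitesse: v(t) = 12·exp(3·t/2). La dérivée de la vitesse donne l'accélération: a(t) = 18·exp(3·t/2). La dérivée de l'accélération donne le jerk: j(t) = 27·exp(3·t/2). En dérivant le jerk, nous obtenons le snap: s(t) = 81·exp(3·t/2)/2. En utilisant s(t) = 81·exp(3·t/2)/2 et en substituant t = 2*log(4)/3, nous trouvons s = 162.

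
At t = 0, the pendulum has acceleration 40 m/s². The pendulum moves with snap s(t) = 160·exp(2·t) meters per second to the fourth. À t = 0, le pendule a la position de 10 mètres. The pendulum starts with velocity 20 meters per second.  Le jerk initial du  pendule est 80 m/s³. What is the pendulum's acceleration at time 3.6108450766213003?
We need to integrate our snap equation s(t) = 160·exp(2·t) 2 times. Taking ∫s(t)dt and applying j(0) = 80, we find j(t) = 80·exp(2·t). Integrating jerk and using the initial condition a(0) = 40, we get a(t) = 40·exp(2·t). From the given acceleration equation a(t) = 40·exp(2·t), we substitute t = 3.6108450766213003 to get a = 54752.0235797542.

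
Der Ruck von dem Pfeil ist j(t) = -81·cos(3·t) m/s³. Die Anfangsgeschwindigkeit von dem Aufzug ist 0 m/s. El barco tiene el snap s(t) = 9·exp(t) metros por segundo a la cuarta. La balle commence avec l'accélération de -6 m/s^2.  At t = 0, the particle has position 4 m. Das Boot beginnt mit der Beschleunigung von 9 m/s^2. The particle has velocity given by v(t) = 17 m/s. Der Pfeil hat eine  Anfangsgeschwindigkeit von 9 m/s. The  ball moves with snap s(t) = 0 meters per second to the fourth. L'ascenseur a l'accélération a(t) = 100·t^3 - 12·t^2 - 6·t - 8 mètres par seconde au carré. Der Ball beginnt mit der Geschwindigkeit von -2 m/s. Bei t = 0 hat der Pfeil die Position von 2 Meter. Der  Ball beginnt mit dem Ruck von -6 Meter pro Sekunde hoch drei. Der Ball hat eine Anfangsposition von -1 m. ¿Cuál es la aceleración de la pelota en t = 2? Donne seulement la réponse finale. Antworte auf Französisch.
a(2) = -18.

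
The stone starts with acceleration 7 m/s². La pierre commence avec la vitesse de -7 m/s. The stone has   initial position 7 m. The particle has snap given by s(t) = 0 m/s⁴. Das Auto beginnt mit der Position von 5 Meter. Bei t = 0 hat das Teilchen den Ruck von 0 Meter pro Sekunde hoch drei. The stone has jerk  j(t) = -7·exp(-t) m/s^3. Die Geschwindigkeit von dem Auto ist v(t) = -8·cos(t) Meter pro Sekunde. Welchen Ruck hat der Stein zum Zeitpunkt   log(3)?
Wir haben den Ruck j(t) = -7·exp(-t). Durch Einsetzen von t = log(3): j(log(3)) = -7/3.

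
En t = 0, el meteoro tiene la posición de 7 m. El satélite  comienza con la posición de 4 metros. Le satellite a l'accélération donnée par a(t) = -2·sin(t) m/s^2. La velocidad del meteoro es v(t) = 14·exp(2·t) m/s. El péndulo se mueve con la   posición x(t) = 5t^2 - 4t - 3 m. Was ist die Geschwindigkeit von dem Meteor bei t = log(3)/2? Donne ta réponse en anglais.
We have velocity v(t) = 14·exp(2·t). Substituting t = log(3)/2: v(log(3)/2) = 42.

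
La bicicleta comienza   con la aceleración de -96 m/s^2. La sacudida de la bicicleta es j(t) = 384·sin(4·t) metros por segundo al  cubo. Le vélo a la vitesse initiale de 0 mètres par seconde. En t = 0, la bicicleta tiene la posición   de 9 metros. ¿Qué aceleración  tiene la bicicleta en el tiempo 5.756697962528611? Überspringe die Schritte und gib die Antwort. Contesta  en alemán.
Die Antwort ist 48.9573791161579.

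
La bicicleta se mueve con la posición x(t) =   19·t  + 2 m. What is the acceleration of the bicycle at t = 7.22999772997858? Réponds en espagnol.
Debemos derivar nuestra ecuación de la posición x(t) = 19·t + 2 2 veces. Tomando d/dt de x(t), encontramos v(t) = 19. Derivando la velocidad, obtenemos la aceleración: a(t) = 0. Tenemos la aceleración a(t) = 0. Sustituyendo t = 7.22999772997858: a(7.22999772997858) = 0.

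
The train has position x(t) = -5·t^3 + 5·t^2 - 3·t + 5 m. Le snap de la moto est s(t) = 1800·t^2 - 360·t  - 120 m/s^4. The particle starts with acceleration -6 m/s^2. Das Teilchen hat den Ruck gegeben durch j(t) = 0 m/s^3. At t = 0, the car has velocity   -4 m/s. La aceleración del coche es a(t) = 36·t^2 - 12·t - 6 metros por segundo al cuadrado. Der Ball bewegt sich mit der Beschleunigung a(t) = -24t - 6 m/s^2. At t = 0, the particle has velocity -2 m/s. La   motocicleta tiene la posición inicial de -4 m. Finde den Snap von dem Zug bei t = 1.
Um dies zu lösen, müssen wir 4 Ableitungen unserer Gleichung für die Position x(t) = -5·t^3 + 5·t^2 - 3·t + 5 nehmen. Mit d/dt von x(t) finden wir v(t) = -15·t^2 + 10·t - 3. Durch Ableiten von der Geschwindigkeit erhalten wir die Beschleunigung: a(t) = 10 - 30·t. Die Ableitung von der Beschleunigung ergibt den Ruck: j(t) = -30. Mit d/dt von j(t) finden wir s(t) = 0. Wir haben den Snap s(t) = 0. Durch Einsetzen von t = 1: s(1) = 0.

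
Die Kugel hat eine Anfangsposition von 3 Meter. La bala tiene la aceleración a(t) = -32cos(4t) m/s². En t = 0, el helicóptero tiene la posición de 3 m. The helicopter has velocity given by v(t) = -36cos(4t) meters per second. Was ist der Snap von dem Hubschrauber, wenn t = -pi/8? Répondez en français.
Nous devons dériver notre équation de la vitesse v(t) = -36·cos(4·t) 3 fois. La dérivée de la vitesse donne l'accélération: a(t) = 144·sin(4·t). La dérivée de l'accélération donne le jerk: j(t) = 576·cos(4·t). En dérivant le jerk, nous obtenons le snap: s(t) = -2304·sin(4·t). En utilisant s(t) = -2304·sin(4·t) et en substituant t = -pi/8, nous trouvons s = 2304.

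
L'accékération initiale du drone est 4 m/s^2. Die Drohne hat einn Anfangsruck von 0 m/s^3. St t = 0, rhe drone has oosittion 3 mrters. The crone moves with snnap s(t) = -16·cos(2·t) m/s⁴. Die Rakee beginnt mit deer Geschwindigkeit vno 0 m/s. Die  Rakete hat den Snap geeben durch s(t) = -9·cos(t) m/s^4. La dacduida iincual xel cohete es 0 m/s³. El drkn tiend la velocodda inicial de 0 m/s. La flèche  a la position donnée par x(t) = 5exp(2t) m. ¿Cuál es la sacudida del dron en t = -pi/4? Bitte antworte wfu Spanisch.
Necesitamos integrar nuestra ecuación del snap s(t) = -16·cos(2·t) 1 vez. La integral del snap, con j(0) = 0, da la sacudida: j(t) = -8·sin(2·t). De la ecuación de la sacudida j(t) = -8·sin(2·t), sustituimos t = -pi/4 para obtener j = 8.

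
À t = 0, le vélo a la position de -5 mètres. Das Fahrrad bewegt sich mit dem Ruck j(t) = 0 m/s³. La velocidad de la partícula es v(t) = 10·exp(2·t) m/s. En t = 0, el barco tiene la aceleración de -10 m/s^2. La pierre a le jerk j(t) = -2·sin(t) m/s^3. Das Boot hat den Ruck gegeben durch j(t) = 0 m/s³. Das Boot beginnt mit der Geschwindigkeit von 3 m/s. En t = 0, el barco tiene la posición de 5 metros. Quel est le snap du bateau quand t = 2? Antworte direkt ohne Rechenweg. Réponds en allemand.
Bei t = 2, s = 0.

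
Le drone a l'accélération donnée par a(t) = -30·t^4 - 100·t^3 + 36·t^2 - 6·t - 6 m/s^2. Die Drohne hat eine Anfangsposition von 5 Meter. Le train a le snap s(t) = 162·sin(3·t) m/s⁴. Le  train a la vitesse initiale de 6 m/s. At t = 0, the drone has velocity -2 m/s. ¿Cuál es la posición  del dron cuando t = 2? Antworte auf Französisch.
Pour résoudre ceci, nous devons prendre 2 intégrales de notre équation de l'accélération a(t) = -30·t^4 - 100·t^3 + 36·t^2 - 6·t - 6. L'intégrale de l'accélération, avec v(0) = -2, donne la vitesse: v(t) = -6·t^5 - 25·t^4 + 12·t^3 - 3·t^2 - 6·t - 2. La primitive de la vitesse est la position. En utilisant x(0) = 5, nous obtenons x(t) = -t^6 - 5·t^5 + 3·t^4 - t^3 - 3·t^2 - 2·t + 5. Nous avons la position x(t) = -t^6 - 5·t^5 + 3·t^4 - t^3 - 3·t^2 - 2·t + 5. En substituant t = 2: x(2) = -195.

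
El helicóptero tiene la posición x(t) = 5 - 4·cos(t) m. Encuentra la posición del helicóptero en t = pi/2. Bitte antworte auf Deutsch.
Mit x(t) = 5 - 4·cos(t) und Einsetzen von t = pi/2, finden wir x = 5.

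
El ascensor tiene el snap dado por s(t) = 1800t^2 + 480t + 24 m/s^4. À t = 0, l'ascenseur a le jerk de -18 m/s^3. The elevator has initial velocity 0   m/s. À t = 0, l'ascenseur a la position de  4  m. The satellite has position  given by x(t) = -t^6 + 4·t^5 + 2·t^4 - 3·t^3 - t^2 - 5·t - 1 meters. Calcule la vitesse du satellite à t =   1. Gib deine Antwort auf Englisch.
To solve this, we need to take 1 derivative of our position equation x(t) = -t^6 + 4·t^5 + 2·t^4 - 3·t^3 - t^2 - 5·t - 1. Differentiating position, we get velocity: v(t) = -6·t^5 + 20·t^4 + 8·t^3 - 9·t^2 - 2·t - 5. From the given velocity equation v(t) = -6·t^5 + 20·t^4 + 8·t^3 - 9·t^2 - 2·t - 5, we substitute t = 1 to get v = 6.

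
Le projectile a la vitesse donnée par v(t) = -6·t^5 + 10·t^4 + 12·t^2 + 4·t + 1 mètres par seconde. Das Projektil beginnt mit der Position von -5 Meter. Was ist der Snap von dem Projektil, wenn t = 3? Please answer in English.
Starting from velocity v(t) = -6·t^5 + 10·t^4 + 12·t^2 + 4·t + 1, we take 3 derivatives. Differentiating velocity, we get acceleration: a(t) = -30·t^4 + 40·t^3 + 24·t + 4. The derivative of acceleration gives jerk: j(t) = -120·t^3 + 120·t^2 + 24. Differentiating jerk, we get snap: s(t) = -360·t^2 + 240·t. Using s(t) = -360·t^2 + 240·t and substituting t = 3, we find s = -2520.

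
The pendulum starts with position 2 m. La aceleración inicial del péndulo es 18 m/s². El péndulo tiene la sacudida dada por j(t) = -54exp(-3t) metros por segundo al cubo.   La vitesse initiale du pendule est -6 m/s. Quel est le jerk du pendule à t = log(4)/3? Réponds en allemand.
Mit j(t) = -54·exp(-3·t) und Einsetzen von t = log(4)/3, finden wir j = -27/2.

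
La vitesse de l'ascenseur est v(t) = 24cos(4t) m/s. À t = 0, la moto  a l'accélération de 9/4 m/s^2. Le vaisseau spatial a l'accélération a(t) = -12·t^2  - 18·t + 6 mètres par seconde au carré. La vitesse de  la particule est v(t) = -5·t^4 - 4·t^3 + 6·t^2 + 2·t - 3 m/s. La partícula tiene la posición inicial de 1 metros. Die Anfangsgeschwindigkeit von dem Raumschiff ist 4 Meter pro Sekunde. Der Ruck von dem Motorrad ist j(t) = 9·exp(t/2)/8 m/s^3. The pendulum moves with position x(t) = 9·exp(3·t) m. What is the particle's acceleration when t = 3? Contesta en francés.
Pour résoudre ceci, nous devons prendre 1 dérivée de notre équation de la vitesse v(t) = -5·t^4 - 4·t^3 + 6·t^2 + 2·t - 3. En prenant d/dt de v(t), nous trouvons a(t) = -20·t^3 - 12·t^2 + 12·t + 2. De l'équation de l'accélération a(t) = -20·t^3 - 12·t^2 + 12·t + 2, nous substituons t = 3 pour obtenir a = -610.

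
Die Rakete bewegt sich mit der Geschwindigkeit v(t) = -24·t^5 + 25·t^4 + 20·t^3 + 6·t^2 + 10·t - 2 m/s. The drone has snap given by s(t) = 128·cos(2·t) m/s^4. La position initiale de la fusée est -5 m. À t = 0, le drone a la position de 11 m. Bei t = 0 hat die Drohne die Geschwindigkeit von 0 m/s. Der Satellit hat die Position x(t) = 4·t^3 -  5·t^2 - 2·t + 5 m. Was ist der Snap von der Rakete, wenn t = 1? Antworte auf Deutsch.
Wir müssen unsere Gleichung für die Geschwindigkeit v(t) = -24·t^5 + 25·t^4 + 20·t^3 + 6·t^2 + 10·t - 2 3-mal ableiten. Mit d/dt von v(t) finden wir a(t) = -120·t^4 + 100·t^3 + 60·t^2 + 12·t + 10. Mit d/dt von a(t) finden wir j(t) = -480·t^3 + 300·t^2 + 120·t + 12. Die Ableitung von dem Ruck ergibt den Snap: s(t) = -1440·t^2 + 600·t + 120. Wir haben den Snap s(t) = -1440·t^2 + 600·t + 120. Durch Einsetzen von t = 1: s(1) = -720.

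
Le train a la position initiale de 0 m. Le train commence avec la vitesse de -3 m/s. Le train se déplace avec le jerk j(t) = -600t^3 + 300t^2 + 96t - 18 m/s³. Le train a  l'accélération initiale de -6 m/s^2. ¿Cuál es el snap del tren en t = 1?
Partiendo de la sacudida j(t) = -600·t^3 + 300·t^2 + 96·t - 18, tomamos 1 derivada. La derivada de la sacudida da el snap: s(t) = -1800·t^2 + 600·t + 96. Tenemos el snap s(t) = -1800·t^2 + 600·t + 96. Sustituyendo t = 1: s(1) = -1104.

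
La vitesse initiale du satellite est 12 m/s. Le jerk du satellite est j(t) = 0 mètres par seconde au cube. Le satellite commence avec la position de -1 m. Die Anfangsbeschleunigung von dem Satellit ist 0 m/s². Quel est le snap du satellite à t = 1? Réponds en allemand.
Um dies zu lösen, müssen wir 1 Ableitung unserer Gleichung für den Ruck j(t) = 0 nehmen. Durch Ableiten von dem Ruck erhalten wir den Snap: s(t) = 0. Wir haben den Snap s(t) = 0. Durch Einsetzen von t = 1: s(1) = 0.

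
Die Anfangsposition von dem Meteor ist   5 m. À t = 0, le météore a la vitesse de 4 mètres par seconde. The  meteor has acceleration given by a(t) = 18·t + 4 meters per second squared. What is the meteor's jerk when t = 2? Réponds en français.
Pour résoudre ceci, nous devons prendre 1 dérivée de notre équation de l'accélération a(t) = 18·t + 4. En prenant d/dt de a(t), nous trouvons j(t) = 18. Nous avons le jerk j(t) = 18. En substituant t = 2: j(2) = 18.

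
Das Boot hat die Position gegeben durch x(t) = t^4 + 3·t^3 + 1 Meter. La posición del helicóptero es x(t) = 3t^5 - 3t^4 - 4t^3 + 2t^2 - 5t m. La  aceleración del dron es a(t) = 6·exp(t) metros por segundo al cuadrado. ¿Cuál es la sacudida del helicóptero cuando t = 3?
Para resolver esto, necesitamos tomar 3 derivadas de nuestra ecuación de la posición x(t) = 3·t^5 - 3·t^4 - 4·t^3 + 2·t^2 - 5·t. La derivada de la posición da la velocidad: v(t) = 15·t^4 - 12·t^3 - 12·t^2 + 4·t - 5. La derivada de la velocidad da la aceleración: a(t) = 60·t^3 - 36·t^2 - 24·t + 4. Tomando d/dt de a(t), encontramos j(t) = 180·t^2 - 72·t - 24. De la ecuación de la sacudida j(t) = 180·t^2 - 72·t - 24, sustituimos t = 3 para obtener j = 1380.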